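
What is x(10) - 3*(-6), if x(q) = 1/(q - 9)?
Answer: 19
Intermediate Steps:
x(q) = 1/(-9 + q)
x(10) - 3*(-6) = 1/(-9 + 10) - 3*(-6) = 1/1 + 18 = 1 + 18 = 19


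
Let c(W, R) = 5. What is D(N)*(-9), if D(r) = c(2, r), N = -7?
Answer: -45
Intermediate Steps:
D(r) = 5
D(N)*(-9) = 5*(-9) = -45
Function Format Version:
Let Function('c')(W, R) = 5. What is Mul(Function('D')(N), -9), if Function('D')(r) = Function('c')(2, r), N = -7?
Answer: -45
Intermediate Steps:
Function('D')(r) = 5
Mul(Function('D')(N), -9) = Mul(5, -9) = -45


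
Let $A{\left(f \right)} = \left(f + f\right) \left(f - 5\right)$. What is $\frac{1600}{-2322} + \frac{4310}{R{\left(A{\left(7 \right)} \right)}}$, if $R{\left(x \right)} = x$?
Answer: $\frac{2490755}{16254} \approx 153.24$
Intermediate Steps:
$A{\left(f \right)} = 2 f \left(-5 + f\right)$
$\frac{1600}{-2322} + \frac{4310}{R{\left(A{\left(7 \right)} \right)}} = \frac{1600}{-2322} + \frac{4310}{2 \cdot 7 \left(-5 + 7\right)} = 1600 \left(- \frac{1}{2322}\right) + \frac{4310}{2 \cdot 7 \cdot 2} = - \frac{800}{1161} + \frac{4310}{28} = - \frac{800}{1161} + 4310 \cdot \frac{1}{28} = - \frac{800}{1161} + \frac{2155}{14} = \frac{2490755}{16254}$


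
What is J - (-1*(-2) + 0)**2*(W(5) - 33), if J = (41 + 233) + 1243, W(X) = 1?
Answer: 1645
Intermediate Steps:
J = 1517 (J = 274 + 1243 = 1517)
J - (-1*(-2) + 0)**2*(W(5) - 33) = 1517 - (-1*(-2) + 0)**2*(1 - 33) = 1517 - (2 + 0)**2*(-32) = 1517 - 2**2*(-32) = 1517 - 4*(-32) = 1517 - 1*(-128) = 1517 + 128 = 1645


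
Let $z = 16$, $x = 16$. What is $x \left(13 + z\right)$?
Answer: $464$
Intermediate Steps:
$x \left(13 + z\right) = 16 \left(13 + 16\right) = 16 \cdot 29 = 464$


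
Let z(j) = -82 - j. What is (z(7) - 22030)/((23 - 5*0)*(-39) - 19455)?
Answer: 7373/6784 ≈ 1.0868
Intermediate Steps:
(z(7) - 22030)/((23 - 5*0)*(-39) - 19455) = ((-82 - 1*7) - 22030)/((23 - 5*0)*(-39) - 19455) = ((-82 - 7) - 22030)/((23 + 0)*(-39) - 19455) = (-89 - 22030)/(23*(-39) - 19455) = -22119/(-897 - 19455) = -22119/(-20352) = -22119*(-1/20352) = 7373/6784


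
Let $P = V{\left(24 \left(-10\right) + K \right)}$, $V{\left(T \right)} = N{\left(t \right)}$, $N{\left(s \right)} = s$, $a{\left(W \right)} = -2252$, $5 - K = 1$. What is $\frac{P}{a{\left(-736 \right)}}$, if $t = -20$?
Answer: $\frac{5}{563} \approx 0.008881$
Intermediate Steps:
$K = 4$ ($K = 5 - 1 = 4$)
$V{\left(T \right)} = -20$
$P = -20$
$\frac{P}{a{\left(-736 \right)}} = - \frac{20}{-2252} = \left(-20\right) \left(- \frac{1}{2252}\right) = \frac{5}{563}$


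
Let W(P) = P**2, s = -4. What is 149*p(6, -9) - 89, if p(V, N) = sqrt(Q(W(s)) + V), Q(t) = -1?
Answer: -89 + 149*sqrt(5) ≈ 244.17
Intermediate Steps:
p(V, N) = sqrt(-1 + V)
149*p(6, -9) - 89 = 149*sqrt(-1 + 6) - 89 = 149*sqrt(5) - 89 = -89 + 149*sqrt(5)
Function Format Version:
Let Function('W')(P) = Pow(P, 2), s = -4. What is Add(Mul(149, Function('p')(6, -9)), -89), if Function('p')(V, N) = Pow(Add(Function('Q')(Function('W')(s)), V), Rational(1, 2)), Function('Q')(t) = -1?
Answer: Add(-89, Mul(149, Pow(5, Rational(1, 2)))) ≈ 244.17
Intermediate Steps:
Function('p')(V, N) = Pow(Add(-1, V), Rational(1, 2))
Add(Mul(149, Function('p')(6, -9)), -89) = Add(Mul(149, Pow(Add(-1, 6), Rational(1, 2))), -89) = Add(Mul(149, Pow(5, Rational(1, 2))), -89) = Add(-89, Mul(149, Pow(5, Rational(1, 2))))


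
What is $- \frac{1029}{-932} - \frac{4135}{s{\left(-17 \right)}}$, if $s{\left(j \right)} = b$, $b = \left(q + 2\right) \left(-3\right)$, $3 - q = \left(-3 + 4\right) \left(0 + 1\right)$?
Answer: $\frac{483271}{1398} \approx 345.69$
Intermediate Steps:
$q = 2$ ($q = 3 - \left(-3 + 4\right) \left(0 + 1\right) = 3 - 1 \cdot 1 = 3 - 1 = 2$)
$b = -12$ ($b = \left(2 + 2\right) \left(-3\right) = 4 \left(-3\right) = -12$)
$s{\left(j \right)} = -12$
$- \frac{1029}{-932} - \frac{4135}{s{\left(-17 \right)}} = - \frac{1029}{-932} - \frac{4135}{-12} = \left(-1029\right) \left(- \frac{1}{932}\right) - - \frac{4135}{12} = \frac{1029}{932} + \frac{4135}{12} = \frac{483271}{1398}$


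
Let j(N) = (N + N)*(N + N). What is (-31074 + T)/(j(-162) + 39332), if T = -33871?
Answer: -64945/144308 ≈ -0.45004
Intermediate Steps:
j(N) = 4*N² (j(N) = (2*N)*(2*N) = 4*N²)
(-31074 + T)/(j(-162) + 39332) = (-31074 - 33871)/(4*(-162)² + 39332) = -64945/(4*26244 + 39332) = -64945/(104976 + 39332) = -64945/144308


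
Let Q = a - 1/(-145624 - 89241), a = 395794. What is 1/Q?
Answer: 234865/92958157811 ≈ 2.5266e-6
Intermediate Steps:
Q = 92958157811/234865 (Q = 395794 - 1/(-145624 - 89241) = 395794 - 1/(-234865) = 395794 - 1*(-1/234865) = 395794 + 1/234865 = 92958157811/234865 ≈ 3.9579e+5)
1/Q = 1/(92958157811/234865) = 234865/92958157811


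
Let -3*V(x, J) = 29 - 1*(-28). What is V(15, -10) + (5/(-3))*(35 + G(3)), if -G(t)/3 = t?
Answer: -187/3 ≈ -62.333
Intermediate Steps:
G(t) = -3*t
V(x, J) = -19 (V(x, J) = -(29 - 1*(-28))/3 = -(29 + 28)/3 = -⅓*57 = -19)
V(15, -10) + (5/(-3))*(35 + G(3)) = -19 + (5/(-3))*(35 - 3*3) = -19 + (5*(-⅓))*(35 - 9) = -19 - 5/3*26 = -19 - 130/3 = -187/3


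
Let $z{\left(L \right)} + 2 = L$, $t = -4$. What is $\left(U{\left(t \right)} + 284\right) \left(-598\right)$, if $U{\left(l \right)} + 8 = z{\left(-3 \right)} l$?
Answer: $-177008$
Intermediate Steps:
$z{\left(L \right)} = -2 + L$
$U{\left(l \right)} = -8 - 5 l$ ($U{\left(l \right)} = -8 + \left(-2 - 3\right) l = -8 - 5 l$)
$\left(U{\left(t \right)} + 284\right) \left(-598\right) = \left(\left(-8 - -20\right) + 284\right) \left(-598\right) = \left(\left(-8 + 20\right) + 284\right) \left(-598\right) = \left(12 + 284\right) \left(-598\right) = 296 \left(-598\right) = -177008$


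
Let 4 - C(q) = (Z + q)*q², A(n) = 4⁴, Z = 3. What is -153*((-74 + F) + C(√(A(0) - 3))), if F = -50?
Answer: 134487 + 38709*√253 ≈ 7.5019e+5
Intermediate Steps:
A(n) = 256
C(q) = 4 - q²*(3 + q) (C(q) = 4 - (3 + q)*q² = 4 - q²*(3 + q))
-153*((-74 + F) + C(√(A(0) - 3))) = -153*((-74 - 50) + (4 - (√(256 - 3))³ - 3*(√(256 - 3))²)) = -153*(-124 + (4 - (√253)³ - 3*(√253)²)) = -153*(-124 + (4 - 253*√253 - 3*253)) = -153*(-124 + (4 - 253*√253 - 759)) = -153*(-124 + (-755 - 253*√253)) = -153*(-879 - 253*√253) = 134487 + 38709*√253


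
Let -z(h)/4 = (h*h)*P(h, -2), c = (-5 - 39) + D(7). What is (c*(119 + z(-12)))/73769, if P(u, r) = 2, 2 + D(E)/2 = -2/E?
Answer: 351220/516383 ≈ 0.68015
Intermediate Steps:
D(E) = -4 - 4/E (D(E) = -4 + 2*(-2/E) = -4 - 4/E)
c = -340/7 (c = (-5 - 39) + (-4 - 4/7) = -44 + (-4 - 4*⅐) = -44 + (-4 - 4/7) = -44 - 32/7 = -340/7 ≈ -48.571)
z(h) = -8*h² (z(h) = -4*h*h*2 = -4*h²*2 = -8*h²)
(c*(119 + z(-12)))/73769 = -340*(119 - 8*(-12)²)/7/73769 = -340*(119 - 8*144)/7*(1/73769) = -340*(119 - 1152)/7*(1/73769) = -340/7*(-1033)*(1/73769) = (351220/7)*(1/73769) = 351220/516383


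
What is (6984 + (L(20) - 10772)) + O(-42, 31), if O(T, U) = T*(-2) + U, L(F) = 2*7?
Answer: -3659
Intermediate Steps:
L(F) = 14
O(T, U) = U - 2*T (O(T, U) = -2*T + U = U - 2*T)
(6984 + (L(20) - 10772)) + O(-42, 31) = (6984 + (14 - 10772)) + (31 - 2*(-42)) = (6984 - 10758) + (31 + 84) = -3774 + 115 = -3659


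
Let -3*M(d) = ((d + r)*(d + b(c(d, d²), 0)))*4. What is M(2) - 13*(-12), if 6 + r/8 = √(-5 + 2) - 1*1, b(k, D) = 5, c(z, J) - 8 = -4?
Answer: 660 - 224*I*√3/3 ≈ 660.0 - 129.33*I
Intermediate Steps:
c(z, J) = 4 (c(z, J) = 8 - 4 = 4)
r = -56 + 8*I*√3 (r = -48 + 8*(√(-5 + 2) - 1*1) = -48 + 8*(√(-3) - 1) = -48 + 8*(I*√3 - 1) = -48 + 8*(-1 + I*√3) = -48 + (-8 + 8*I*√3) = -56 + 8*I*√3 ≈ -56.0 + 13.856*I)
M(d) = -4*(5 + d)*(-56 + d + 8*I*√3)/3 (M(d) = -(d + (-56 + 8*I*√3))*(d + 5)*4/3 = -(-56 + d + 8*I*√3)*(5 + d)*4/3 = -(5 + d)*(-56 + d + 8*I*√3)*4/3 = -4*(5 + d)*(-56 + d + 8*I*√3)/3)
M(2) - 13*(-12) = (1120/3 + 68*2 - 4/3*2² - 160*I*√3/3 - 32/3*I*2*√3) - 13*(-12) = (1120/3 + 136 - 4/3*4 - 160*I*√3/3 - 64*I*√3/3) + 156 = (1120/3 + 136 - 16/3 - 160*I*√3/3 - 64*I*√3/3) + 156 = (504 - 224*I*√3/3) + 156 = 660 - 224*I*√3/3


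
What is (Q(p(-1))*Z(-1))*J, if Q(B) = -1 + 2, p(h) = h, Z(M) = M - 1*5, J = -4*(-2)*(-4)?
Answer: 192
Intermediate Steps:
J = -32 (J = 8*(-4) = -32)
Z(M) = -5 + M (Z(M) = M - 5 = -5 + M)
Q(B) = 1
(Q(p(-1))*Z(-1))*J = (1*(-5 - 1))*(-32) = (1*(-6))*(-32) = -6*(-32) = 192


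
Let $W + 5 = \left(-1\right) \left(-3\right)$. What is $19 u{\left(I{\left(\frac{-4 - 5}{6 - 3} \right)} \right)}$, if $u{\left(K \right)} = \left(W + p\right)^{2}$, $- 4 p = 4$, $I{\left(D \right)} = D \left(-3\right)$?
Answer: $171$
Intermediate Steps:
$I{\left(D \right)} = - 3 D$
$p = -1$ ($p = \left(- \frac{1}{4}\right) 4 = -1$)
$W = -2$ ($W = -5 - -3 = -5 + 3 = -2$)
$u{\left(K \right)} = 9$ ($u{\left(K \right)} = \left(-2 - 1\right)^{2} = \left(-3\right)^{2} = 9$)
$19 u{\left(I{\left(\frac{-4 - 5}{6 - 3} \right)} \right)} = 19 \cdot 9 = 171$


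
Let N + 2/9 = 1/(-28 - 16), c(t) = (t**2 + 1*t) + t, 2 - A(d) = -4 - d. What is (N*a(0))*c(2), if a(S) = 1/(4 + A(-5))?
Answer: -194/495 ≈ -0.39192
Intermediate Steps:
A(d) = 6 + d (A(d) = 2 - (-4 - d) = 2 + (4 + d) = 6 + d)
a(S) = 1/5 (a(S) = 1/(4 + (6 - 5)) = 1/(4 + 1) = 1/5)
c(t) = t**2 + 2*t (c(t) = (t**2 + t) + t = (t + t**2) + t = t**2 + 2*t)
N = -97/396 (N = -2/9 + 1/(-28 - 16) = -2/9 + 1/(-44) = -2/9 - 1/44 = -97/396 ≈ -0.24495)
(N*a(0))*c(2) = (-97/396*1/5)*(2*(2 + 2)) = -97*4/990 = -97/1980*8 = -194/495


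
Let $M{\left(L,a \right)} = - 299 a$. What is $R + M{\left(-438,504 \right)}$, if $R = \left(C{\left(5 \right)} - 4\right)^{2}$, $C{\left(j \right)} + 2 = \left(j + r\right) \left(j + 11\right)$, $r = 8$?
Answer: $-109892$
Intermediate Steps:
$C{\left(j \right)} = -2 + \left(8 + j\right) \left(11 + j\right)$ ($C{\left(j \right)} = -2 + \left(j + 8\right) \left(j + 11\right) = -2 + \left(8 + j\right) \left(11 + j\right)$)
$R = 40804$ ($R = \left(\left(86 + 5^{2} + 19 \cdot 5\right) - 4\right)^{2} = \left(\left(86 + 25 + 95\right) - 4\right)^{2} = \left(206 - 4\right)^{2} = 202^{2} = 40804$)
$R + M{\left(-438,504 \right)} = 40804 - 150696 = -109892$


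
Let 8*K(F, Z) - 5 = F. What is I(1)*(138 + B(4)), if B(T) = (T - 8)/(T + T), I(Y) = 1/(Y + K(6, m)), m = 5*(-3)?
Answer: 1100/19 ≈ 57.895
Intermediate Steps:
m = -15
K(F, Z) = 5/8 + F/8
I(Y) = 1/(11/8 + Y) (I(Y) = 1/(Y + (5/8 + (1/8)*6)) = 1/(Y + (5/8 + 3/4)) = 1/(Y + 11/8) = 1/(11/8 + Y))
B(T) = (-8 + T)/(2*T) (B(T) = (-8 + T)/((2*T)) = (-8 + T)*(1/(2*T)) = (-8 + T)/(2*T))
I(1)*(138 + B(4)) = (8/(11 + 8*1))*(138 + (1/2)*(-8 + 4)/4) = (8/(11 + 8))*(138 + (1/2)*(1/4)*(-4)) = (8/19)*(138 - 1/2) = (8*(1/19))*(275/2) = (8/19)*(275/2) = 1100/19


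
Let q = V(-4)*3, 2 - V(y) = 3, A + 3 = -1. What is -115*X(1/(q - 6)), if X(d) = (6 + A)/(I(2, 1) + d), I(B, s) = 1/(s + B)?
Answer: -1035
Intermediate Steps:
A = -4 (A = -3 - 1 = -4)
I(B, s) = 1/(B + s)
V(y) = -1 (V(y) = 2 - 1*3 = 2 - 3 = -1)
q = -3 (q = -1*3 = -3)
X(d) = 2/(1/3 + d) (X(d) = (6 - 4)/(1/(2 + 1) + d) = 2/(1/3 + d))
-115*X(1/(q - 6)) = -690/(1 + 3/(-3 - 6)) = -690/(1 + 3/(-9)) = -690/(1 + 3*(-1/9)) = -690/(1 - 1/3) = -690/2/3 = -690*3/2 = -115*9 = -1035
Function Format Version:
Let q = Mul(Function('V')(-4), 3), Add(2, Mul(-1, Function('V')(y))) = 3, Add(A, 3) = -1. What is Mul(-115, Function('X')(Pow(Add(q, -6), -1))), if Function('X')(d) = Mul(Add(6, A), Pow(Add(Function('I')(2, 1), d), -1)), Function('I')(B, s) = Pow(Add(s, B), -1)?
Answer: -1035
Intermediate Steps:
A = -4 (A = Add(-3, -1) = -4)
Function('I')(B, s) = Pow(Add(B, s), -1)
Function('V')(y) = -1 (Function('V')(y) = Add(2, Mul(-1, 3)) = Add(2, -3) = -1)
q = -3 (q = Mul(-1, 3) = -3)
Function('X')(d) = Mul(2, Pow(Add(Rational(1, 3), d), -1)) (Function('X')(d) = Mul(Add(6, -4), Pow(Add(Pow(Add(2, 1), -1), d), -1)) = Mul(2, Pow(Add(Pow(3, -1), d), -1)) = Mul(2, Pow(Add(Rational(1, 3), d), -1)))
Mul(-115, Function('X')(Pow(Add(q, -6), -1))) = Mul(-115, Mul(6, Pow(Add(1, Mul(3, Pow(Add(-3, -6), -1))), -1))) = Mul(-115, Mul(6, Pow(Add(1, Mul(3, Pow(-9, -1))), -1))) = Mul(-115, Mul(6, Pow(Add(1, Mul(3, Rational(-1, 9))), -1))) = Mul(-115, Mul(6, Pow(Add(1, Rational(-1, 3)), -1))) = Mul(-115, Mul(6, Pow(Rational(2, 3), -1))) = Mul(-115, Mul(6, Rational(3, 2))) = Mul(-115, 9) = -1035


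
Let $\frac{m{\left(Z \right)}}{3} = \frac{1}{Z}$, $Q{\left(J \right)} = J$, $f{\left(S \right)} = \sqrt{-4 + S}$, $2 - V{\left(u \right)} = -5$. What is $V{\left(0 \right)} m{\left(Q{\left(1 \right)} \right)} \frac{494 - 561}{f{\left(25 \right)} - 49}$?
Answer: $\frac{9849}{340} + \frac{201 \sqrt{21}}{340} \approx 31.677$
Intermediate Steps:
$V{\left(u \right)} = 7$ ($V{\left(u \right)} = 2 - -5 = 2 + 5 = 7$)
$m{\left(Z \right)} = \frac{3}{Z}$
$V{\left(0 \right)} m{\left(Q{\left(1 \right)} \right)} \frac{494 - 561}{f{\left(25 \right)} - 49} = 7 \cdot \frac{3}{1} \frac{494 - 561}{\sqrt{-4 + 25} - 49} = 7 \cdot 3 \cdot 1 \left(- \frac{67}{\sqrt{21} - 49}\right) = 7 \cdot 3 \left(- \frac{67}{-49 + \sqrt{21}}\right) = 21 \left(- \frac{67}{-49 + \sqrt{21}}\right) = - \frac{1407}{-49 + \sqrt{21}}$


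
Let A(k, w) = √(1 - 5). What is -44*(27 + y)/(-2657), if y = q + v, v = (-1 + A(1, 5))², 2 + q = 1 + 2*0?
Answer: 1012/2657 - 176*I/2657 ≈ 0.38088 - 0.06624*I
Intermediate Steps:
A(k, w) = 2*I (A(k, w) = √(-4) = 2*I)
q = -1 (q = -2 + (1 + 2*0) = -2 + (1 + 0) = -2 + 1 = -1)
v = (-1 + 2*I)² ≈ -3.0 - 4.0*I
y = -1 + (1 - 2*I)² ≈ -4.0 - 4.0*I
-44*(27 + y)/(-2657) = -44*(27 + (-4 - 4*I))/(-2657) = -44*(23 - 4*I)*(-1/2657) = (-1012 + 176*I)*(-1/2657) = 1012/2657 - 176*I/2657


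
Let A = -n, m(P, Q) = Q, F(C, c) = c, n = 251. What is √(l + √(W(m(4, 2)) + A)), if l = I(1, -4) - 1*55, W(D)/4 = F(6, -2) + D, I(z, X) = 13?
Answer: √(-42 + I*√251) ≈ 1.2018 + 6.5912*I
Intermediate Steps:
A = -251 (A = -1*251 = -251)
W(D) = -8 + 4*D (W(D) = 4*(-2 + D) = -8 + 4*D)
l = -42 (l = 13 - 1*55 = 13 - 55 = -42)
√(l + √(W(m(4, 2)) + A)) = √(-42 + √((-8 + 4*2) - 251)) = √(-42 + √((-8 + 8) - 251)) = √(-42 + √(0 - 251)) = √(-42 + √(-251)) = √(-42 + I*√251)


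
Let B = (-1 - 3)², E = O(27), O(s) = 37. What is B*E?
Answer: 592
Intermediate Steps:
E = 37
B = 16 (B = (-4)² = 16)
B*E = 16*37 = 592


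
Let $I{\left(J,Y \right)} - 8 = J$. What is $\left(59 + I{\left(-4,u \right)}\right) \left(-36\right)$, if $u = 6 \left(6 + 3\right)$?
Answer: $-2268$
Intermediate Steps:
$u = 54$ ($u = 6 \cdot 9 = 54$)
$I{\left(J,Y \right)} = 8 + J$
$\left(59 + I{\left(-4,u \right)}\right) \left(-36\right) = \left(59 + \left(8 - 4\right)\right) \left(-36\right) = \left(59 + 4\right) \left(-36\right) = 63 \left(-36\right) = -2268$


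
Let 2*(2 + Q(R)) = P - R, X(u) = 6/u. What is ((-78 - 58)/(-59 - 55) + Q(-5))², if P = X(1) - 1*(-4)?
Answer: 582169/12996 ≈ 44.796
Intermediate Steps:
P = 10 (P = 6/1 - 1*(-4) = 6*1 + 4 = 6 + 4 = 10)
Q(R) = 3 - R/2 (Q(R) = -2 + (10 - R)/2 = -2 + (5 - R/2) = 3 - R/2)
((-78 - 58)/(-59 - 55) + Q(-5))² = ((-78 - 58)/(-59 - 55) + (3 - ½*(-5)))² = (-136/(-114) + (3 + 5/2))² = (-136*(-1/114) + 11/2)² = (68/57 + 11/2)² = (763/114)² = 582169/12996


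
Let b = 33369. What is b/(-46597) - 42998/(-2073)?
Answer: 1934403869/96595581 ≈ 20.026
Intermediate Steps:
b/(-46597) - 42998/(-2073) = 33369/(-46597) - 42998/(-2073) = 33369*(-1/46597) - 42998*(-1/2073) = -33369/46597 + 42998/2073 = 1934403869/96595581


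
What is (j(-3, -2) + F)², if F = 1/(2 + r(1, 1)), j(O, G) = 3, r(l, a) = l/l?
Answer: 100/9 ≈ 11.111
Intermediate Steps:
r(l, a) = 1
F = ⅓ (F = 1/(2 + 1) = 1/3 = ⅓ ≈ 0.33333)
(j(-3, -2) + F)² = (3 + ⅓)² = (10/3)² = 100/9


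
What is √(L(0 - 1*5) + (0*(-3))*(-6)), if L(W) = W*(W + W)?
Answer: 5*√2 ≈ 7.0711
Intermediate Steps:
L(W) = 2*W² (L(W) = W*(2*W) = 2*W²)
√(L(0 - 1*5) + (0*(-3))*(-6)) = √(2*(0 - 1*5)² + (0*(-3))*(-6)) = √(2*(0 - 5)² + 0*(-6)) = √(2*(-5)² + 0) = √(2*25 + 0) = √(50 + 0) = √50 = 5*√2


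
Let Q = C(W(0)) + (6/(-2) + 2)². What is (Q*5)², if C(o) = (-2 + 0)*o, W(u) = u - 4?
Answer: 2025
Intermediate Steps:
W(u) = -4 + u
C(o) = -2*o
Q = 9 (Q = -2*(-4 + 0) + (6/(-2) + 2)² = -2*(-4) + (6*(-½) + 2)² = 8 + (-3 + 2)² = 8 + (-1)² = 8 + 1 = 9)
(Q*5)² = (9*5)² = 45² = 2025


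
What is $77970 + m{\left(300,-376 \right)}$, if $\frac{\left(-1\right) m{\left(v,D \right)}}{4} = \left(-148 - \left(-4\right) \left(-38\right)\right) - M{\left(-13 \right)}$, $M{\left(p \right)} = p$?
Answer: $79118$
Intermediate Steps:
$m{\left(v,D \right)} = 1148$ ($m{\left(v,D \right)} = - 4 \left(\left(-148 - \left(-4\right) \left(-38\right)\right) - -13\right) = - 4 \left(\left(-148 - 152\right) + 13\right) = - 4 \left(-300 + 13\right) = \left(-4\right) \left(-287\right) = 1148$)
$77970 + m{\left(300,-376 \right)} = 77970 + 1148 = 79118$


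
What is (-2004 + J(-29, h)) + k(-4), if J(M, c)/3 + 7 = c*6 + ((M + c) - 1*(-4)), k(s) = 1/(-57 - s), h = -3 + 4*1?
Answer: -110188/53 ≈ -2079.0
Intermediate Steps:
h = 1 (h = -3 + 4 = 1)
J(M, c) = -9 + 3*M + 21*c (J(M, c) = -21 + 3*(c*6 + ((M + c) - 1*(-4))) = -21 + 3*(6*c + ((M + c) + 4)) = -21 + 3*(6*c + (4 + M + c)) = -21 + 3*(4 + M + 7*c) = -21 + (12 + 3*M + 21*c) = -9 + 3*M + 21*c)
(-2004 + J(-29, h)) + k(-4) = (-2004 + (-9 + 3*(-29) + 21*1)) - 1/(57 - 4) = (-2004 + (-9 - 87 + 21)) - 1/53 = (-2004 - 75) - 1*1/53 = -2079 - 1/53 = -110188/53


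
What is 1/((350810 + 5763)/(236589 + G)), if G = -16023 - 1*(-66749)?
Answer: 41045/50939 ≈ 0.80577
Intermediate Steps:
G = 50726 (G = -16023 + 66749 = 50726)
1/((350810 + 5763)/(236589 + G)) = 1/((350810 + 5763)/(236589 + 50726)) = 1/(356573/287315) = 1/(356573*(1/287315)) = 1/(50939/41045) = 41045/50939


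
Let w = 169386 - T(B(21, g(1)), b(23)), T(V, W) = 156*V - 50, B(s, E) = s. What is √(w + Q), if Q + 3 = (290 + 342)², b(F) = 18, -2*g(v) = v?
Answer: √565581 ≈ 752.05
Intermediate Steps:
g(v) = -v/2
T(V, W) = -50 + 156*V
Q = 399421 (Q = -3 + (290 + 342)² = -3 + 632² = -3 + 399424 = 399421)
w = 166160 (w = 169386 - (-50 + 156*21) = 169386 - (-50 + 3276) = 169386 - 1*3226 = 169386 - 3226 = 166160)
√(w + Q) = √(166160 + 399421) = √565581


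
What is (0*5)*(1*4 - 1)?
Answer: 0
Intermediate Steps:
(0*5)*(1*4 - 1) = 0*(4 - 1) = 0*3 = 0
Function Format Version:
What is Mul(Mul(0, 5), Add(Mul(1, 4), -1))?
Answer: 0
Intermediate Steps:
Mul(Mul(0, 5), Add(Mul(1, 4), -1)) = Mul(0, Add(4, -1)) = Mul(0, 3) = 0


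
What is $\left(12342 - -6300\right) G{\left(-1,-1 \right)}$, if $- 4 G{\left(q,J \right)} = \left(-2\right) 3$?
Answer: $27963$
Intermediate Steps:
$G{\left(q,J \right)} = \frac{3}{2}$ ($G{\left(q,J \right)} = - \frac{\left(-2\right) 3}{4} = \left(- \frac{1}{4}\right) \left(-6\right) = \frac{3}{2}$)
$\left(12342 - -6300\right) G{\left(-1,-1 \right)} = \left(12342 - -6300\right) \frac{3}{2} = \left(12342 + 6300\right) \frac{3}{2} = 18642 \cdot \frac{3}{2} = 27963$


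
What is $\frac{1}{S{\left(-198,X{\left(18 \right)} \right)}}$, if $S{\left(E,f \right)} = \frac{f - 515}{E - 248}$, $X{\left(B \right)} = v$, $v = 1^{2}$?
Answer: $\frac{223}{257} \approx 0.8677$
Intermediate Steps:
$v = 1$
$X{\left(B \right)} = 1$
$S{\left(E,f \right)} = \frac{-515 + f}{-248 + E}$
$\frac{1}{S{\left(-198,X{\left(18 \right)} \right)}} = \frac{1}{\frac{1}{-248 - 198} \left(-515 + 1\right)} = \frac{1}{\frac{1}{-446} \left(-514\right)} = \frac{1}{\left(- \frac{1}{446}\right) \left(-514\right)} = \frac{1}{\frac{257}{223}} = \frac{223}{257}$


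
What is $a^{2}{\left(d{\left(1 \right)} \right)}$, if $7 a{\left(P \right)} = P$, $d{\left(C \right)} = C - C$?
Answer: $0$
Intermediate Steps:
$d{\left(C \right)} = 0$
$a{\left(P \right)} = \frac{P}{7}$
$a^{2}{\left(d{\left(1 \right)} \right)} = \left(\frac{1}{7} \cdot 0\right)^{2} = 0^{2} = 0$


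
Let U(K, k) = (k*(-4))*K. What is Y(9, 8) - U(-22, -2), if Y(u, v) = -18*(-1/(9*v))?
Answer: 705/4 ≈ 176.25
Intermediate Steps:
U(K, k) = -4*K*k (U(K, k) = (-4*k)*K = -4*K*k)
Y(u, v) = 2/v (Y(u, v) = -(-2)/v = 2/v)
Y(9, 8) - U(-22, -2) = 2/8 - (-4)*(-22)*(-2) = 2*(⅛) - 1*(-176) = ¼ + 176 = 705/4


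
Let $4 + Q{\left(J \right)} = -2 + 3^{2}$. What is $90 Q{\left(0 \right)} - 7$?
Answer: $263$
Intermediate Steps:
$Q{\left(J \right)} = 3$ ($Q{\left(J \right)} = -4 - \left(2 - 3^{2}\right) = -4 + \left(-2 + 9\right) = -4 + 7 = 3$)
$90 Q{\left(0 \right)} - 7 = 90 \cdot 3 - 7 = 270 - 7 = 263$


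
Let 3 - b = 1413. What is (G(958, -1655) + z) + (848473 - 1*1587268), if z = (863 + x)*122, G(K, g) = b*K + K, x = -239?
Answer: -2012489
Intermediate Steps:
b = -1410 (b = 3 - 1*1413 = 3 - 1413 = -1410)
G(K, g) = -1409*K (G(K, g) = -1410*K + K = -1409*K)
z = 76128 (z = (863 - 239)*122 = 624*122 = 76128)
(G(958, -1655) + z) + (848473 - 1*1587268) = (-1409*958 + 76128) + (848473 - 1*1587268) = (-1349822 + 76128) + (848473 - 1587268) = -1273694 - 738795 = -2012489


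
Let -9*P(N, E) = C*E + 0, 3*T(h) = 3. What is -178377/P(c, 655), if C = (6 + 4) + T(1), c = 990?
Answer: 1605393/7205 ≈ 222.82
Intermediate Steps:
T(h) = 1 (T(h) = (1/3)*3 = 1)
C = 11 (C = (6 + 4) + 1 = 10 + 1 = 11)
P(N, E) = -11*E/9 (P(N, E) = -(11*E + 0)/9 = -11*E/9)
-178377/P(c, 655) = -178377/((-11/9*655)) = -178377/(-7205/9) = -178377*(-9/7205) = 1605393/7205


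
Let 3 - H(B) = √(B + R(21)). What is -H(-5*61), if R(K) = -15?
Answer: -3 + 8*I*√5 ≈ -3.0 + 17.889*I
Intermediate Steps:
H(B) = 3 - √(-15 + B) (H(B) = 3 - √(B - 15) = 3 - √(-15 + B))
-H(-5*61) = -(3 - √(-15 - 5*61)) = -(3 - √(-15 - 305)) = -(3 - √(-320)) = -(3 - 8*I*√5) = -3 + 8*I*√5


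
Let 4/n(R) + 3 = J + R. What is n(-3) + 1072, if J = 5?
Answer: 1068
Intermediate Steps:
n(R) = 4/(2 + R) (n(R) = 4/(-3 + (5 + R)) = 4/(2 + R))
n(-3) + 1072 = 4/(2 - 3) + 1072 = 4/(-1) + 1072 = 4*(-1) + 1072 = -4 + 1072 = 1068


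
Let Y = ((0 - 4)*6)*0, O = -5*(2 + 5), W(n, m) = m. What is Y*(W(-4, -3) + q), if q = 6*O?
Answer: 0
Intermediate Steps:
O = -35 (O = -5*7 = -35)
Y = 0 (Y = -4*6*0 = -24*0 = 0)
q = -210 (q = 6*(-35) = -210)
Y*(W(-4, -3) + q) = 0*(-3 - 210) = 0*(-213) = 0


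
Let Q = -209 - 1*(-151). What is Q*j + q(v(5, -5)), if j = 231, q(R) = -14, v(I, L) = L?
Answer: -13412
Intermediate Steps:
Q = -58 (Q = -209 + 151 = -58)
Q*j + q(v(5, -5)) = -58*231 - 14 = -13398 - 14 = -13412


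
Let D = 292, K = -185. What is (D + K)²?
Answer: 11449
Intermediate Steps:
(D + K)² = (292 - 185)² = 107² = 11449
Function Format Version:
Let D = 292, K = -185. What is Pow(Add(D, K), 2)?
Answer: 11449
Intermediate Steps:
Pow(Add(D, K), 2) = Pow(Add(292, -185), 2) = Pow(107, 2) = 11449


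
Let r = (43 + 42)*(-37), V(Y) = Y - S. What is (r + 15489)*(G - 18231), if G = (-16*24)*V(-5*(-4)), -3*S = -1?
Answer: -318265352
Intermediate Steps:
S = 1/3 (S = -1/3*(-1) = 1/3 ≈ 0.33333)
V(Y) = -1/3 + Y (V(Y) = Y - 1*1/3 = Y - 1/3 = -1/3 + Y)
r = -3145 (r = 85*(-37) = -3145)
G = -7552 (G = (-16*24)*(-1/3 - 5*(-4)) = -384*(-1/3 + 20) = -384*59/3 = -7552)
(r + 15489)*(G - 18231) = (-3145 + 15489)*(-7552 - 18231) = 12344*(-25783) = -318265352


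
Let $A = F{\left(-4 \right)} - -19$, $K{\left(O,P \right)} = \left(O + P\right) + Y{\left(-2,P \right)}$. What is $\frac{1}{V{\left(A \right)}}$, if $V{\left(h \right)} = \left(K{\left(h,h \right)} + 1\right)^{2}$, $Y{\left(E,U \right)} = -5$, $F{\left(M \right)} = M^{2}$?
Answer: $\frac{1}{4356} \approx 0.00022957$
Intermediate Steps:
$K{\left(O,P \right)} = -5 + O + P$ ($K{\left(O,P \right)} = \left(O + P\right) - 5 = -5 + O + P$)
$A = 35$ ($A = \left(-4\right)^{2} - -19 = 16 + 19 = 35$)
$V{\left(h \right)} = \left(-4 + 2 h\right)^{2}$ ($V{\left(h \right)} = \left(\left(-5 + h + h\right) + 1\right)^{2} = \left(\left(-5 + 2 h\right) + 1\right)^{2} = \left(-4 + 2 h\right)^{2}$)
$\frac{1}{V{\left(A \right)}} = \frac{1}{4 \left(-2 + 35\right)^{2}} = \frac{1}{4 \cdot 33^{2}} = \frac{1}{4 \cdot 1089} = \frac{1}{4356}$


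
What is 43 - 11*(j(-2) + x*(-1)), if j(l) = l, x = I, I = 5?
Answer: 120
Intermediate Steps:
x = 5
43 - 11*(j(-2) + x*(-1)) = 43 - 11*(-2 + 5*(-1)) = 43 - 11*(-2 - 5) = 43 - 11*(-7) = 43 + 77 = 120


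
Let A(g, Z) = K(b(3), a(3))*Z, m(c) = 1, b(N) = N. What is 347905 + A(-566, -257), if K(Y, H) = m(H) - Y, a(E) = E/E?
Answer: 348419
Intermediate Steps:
a(E) = 1
K(Y, H) = 1 - Y
A(g, Z) = -2*Z (A(g, Z) = (1 - 1*3)*Z = (1 - 3)*Z = -2*Z)
347905 + A(-566, -257) = 347905 - 2*(-257) = 347905 + 514 = 348419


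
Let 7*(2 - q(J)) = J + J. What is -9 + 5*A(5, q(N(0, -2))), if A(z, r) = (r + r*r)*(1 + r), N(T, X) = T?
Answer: 81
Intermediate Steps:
q(J) = 2 - 2*J/7 (q(J) = 2 - (J + J)/7 = 2 - 2*J/7)
A(z, r) = (1 + r)*(r + r²) (A(z, r) = (r + r²)*(1 + r) = (1 + r)*(r + r²))
-9 + 5*A(5, q(N(0, -2))) = -9 + 5*((2 - 2/7*0)*(1 + (2 - 2/7*0)² + 2*(2 - 2/7*0))) = -9 + 5*((2 + 0)*(1 + (2 + 0)² + 2*(2 + 0))) = -9 + 5*(2*(1 + 2² + 2*2)) = -9 + 5*(2*(1 + 4 + 4)) = -9 + 5*(2*9) = -9 + 5*18 = -9 + 90 = 81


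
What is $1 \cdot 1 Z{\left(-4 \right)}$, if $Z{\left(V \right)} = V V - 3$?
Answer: $13$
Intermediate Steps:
$Z{\left(V \right)} = -3 + V^{2}$ ($Z{\left(V \right)} = V^{2} - 3 = -3 + V^{2}$)
$1 \cdot 1 Z{\left(-4 \right)} = 1 \cdot 1 \left(-3 + \left(-4\right)^{2}\right) = 1 \left(-3 + 16\right) = 1 \cdot 13 = 13$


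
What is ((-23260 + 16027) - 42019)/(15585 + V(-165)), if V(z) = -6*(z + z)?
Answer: -49252/17565 ≈ -2.8040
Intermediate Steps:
V(z) = -12*z
((-23260 + 16027) - 42019)/(15585 + V(-165)) = ((-23260 + 16027) - 42019)/(15585 - 12*(-165)) = (-7233 - 42019)/(15585 + 1980) = -49252/17565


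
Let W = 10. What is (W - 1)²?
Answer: 81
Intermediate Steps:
(W - 1)² = (10 - 1)² = 9² = 81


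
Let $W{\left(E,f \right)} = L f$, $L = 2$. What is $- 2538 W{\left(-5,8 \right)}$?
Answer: $-40608$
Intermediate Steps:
$W{\left(E,f \right)} = 2 f$
$- 2538 W{\left(-5,8 \right)} = - 2538 \cdot 2 \cdot 8 = \left(-2538\right) 16 = -40608$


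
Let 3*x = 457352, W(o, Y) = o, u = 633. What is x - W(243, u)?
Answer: 456623/3 ≈ 1.5221e+5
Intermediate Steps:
x = 457352/3 (x = (⅓)*457352 = 457352/3 ≈ 1.5245e+5)
x - W(243, u) = 457352/3 - 1*243 = 457352/3 - 243 = 456623/3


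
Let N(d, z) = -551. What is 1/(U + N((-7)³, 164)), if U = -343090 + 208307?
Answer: -1/135334 ≈ -7.3891e-6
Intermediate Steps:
U = -134783
1/(U + N((-7)³, 164)) = 1/(-134783 - 551) = 1/(-135334) = -1/135334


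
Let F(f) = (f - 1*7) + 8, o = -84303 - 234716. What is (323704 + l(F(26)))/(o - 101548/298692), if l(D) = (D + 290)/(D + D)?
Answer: -145034322901/142932787044 ≈ -1.0147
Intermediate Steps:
o = -319019
F(f) = 1 + f (F(f) = (f - 7) + 8 = (-7 + f) + 8 = 1 + f)
l(D) = (290 + D)/(2*D) (l(D) = (290 + D)/((2*D)) = (290 + D)*(1/(2*D)) = (290 + D)/(2*D))
(323704 + l(F(26)))/(o - 101548/298692) = (323704 + (290 + (1 + 26))/(2*(1 + 26)))/(-319019 - 101548/298692) = (323704 + (½)*(290 + 27)/27)/(-319019 - 101548*1/298692) = (323704 + (½)*(1/27)*317)/(-319019 - 25387/74673) = (323704 + 317/54)/(-23822131174/74673) = (17480333/54)*(-74673/23822131174) = -145034322901/142932787044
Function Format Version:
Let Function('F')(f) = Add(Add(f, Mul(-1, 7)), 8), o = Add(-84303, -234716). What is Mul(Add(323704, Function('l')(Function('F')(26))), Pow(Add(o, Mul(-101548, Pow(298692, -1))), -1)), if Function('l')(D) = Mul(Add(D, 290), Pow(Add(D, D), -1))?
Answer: Rational(-145034322901, 142932787044) ≈ -1.0147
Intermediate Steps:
o = -319019
Function('F')(f) = Add(1, f) (Function('F')(f) = Add(Add(f, -7), 8) = Add(Add(-7, f), 8) = Add(1, f))
Function('l')(D) = Mul(Rational(1, 2), Pow(D, -1), Add(290, D)) (Function('l')(D) = Mul(Add(290, D), Pow(Mul(2, D), -1)) = Mul(Add(290, D), Mul(Rational(1, 2), Pow(D, -1))) = Mul(Rational(1, 2), Pow(D, -1), Add(290, D)))
Mul(Add(323704, Function('l')(Function('F')(26))), Pow(Add(o, Mul(-101548, Pow(298692, -1))), -1)) = Mul(Add(323704, Mul(Rational(1, 2), Pow(Add(1, 26), -1), Add(290, Add(1, 26)))), Pow(Add(-319019, Mul(-101548, Pow(298692, -1))), -1)) = Mul(Add(323704, Mul(Rational(1, 2), Pow(27, -1), Add(290, 27))), Pow(Add(-319019, Mul(-101548, Rational(1, 298692))), -1)) = Mul(Add(323704, Mul(Rational(1, 2), Rational(1, 27), 317)), Pow(Add(-319019, Rational(-25387, 74673)), -1)) = Mul(Add(323704, Rational(317, 54)), Pow(Rational(-23822131174, 74673), -1)) = Mul(Rational(17480333, 54), Rational(-74673, 23822131174)) = Rational(-145034322901, 142932787044)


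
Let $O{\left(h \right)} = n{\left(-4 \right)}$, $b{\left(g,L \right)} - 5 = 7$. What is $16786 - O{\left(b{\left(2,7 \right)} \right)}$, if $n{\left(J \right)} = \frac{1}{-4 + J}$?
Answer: $\frac{134289}{8} \approx 16786.0$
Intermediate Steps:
$b{\left(g,L \right)} = 12$ ($b{\left(g,L \right)} = 5 + 7 = 12$)
$O{\left(h \right)} = - \frac{1}{8}$ ($O{\left(h \right)} = \frac{1}{-4 - 4} = \frac{1}{-8} = - \frac{1}{8}$)
$16786 - O{\left(b{\left(2,7 \right)} \right)} = 16786 - - \frac{1}{8} = 16786 + \frac{1}{8} = \frac{134289}{8}$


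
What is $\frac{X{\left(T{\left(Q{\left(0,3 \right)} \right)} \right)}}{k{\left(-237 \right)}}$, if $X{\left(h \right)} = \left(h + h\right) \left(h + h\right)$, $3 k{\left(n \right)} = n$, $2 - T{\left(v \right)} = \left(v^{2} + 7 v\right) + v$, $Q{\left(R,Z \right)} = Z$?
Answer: $- \frac{3844}{79} \approx -48.658$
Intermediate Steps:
$T{\left(v \right)} = 2 - v^{2} - 8 v$ ($T{\left(v \right)} = 2 - \left(\left(v^{2} + 7 v\right) + v\right) = 2 - \left(v^{2} + 8 v\right) = 2 - v^{2} - 8 v$)
$k{\left(n \right)} = \frac{n}{3}$
$X{\left(h \right)} = 4 h^{2}$ ($X{\left(h \right)} = 2 h 2 h = 4 h^{2}$)
$\frac{X{\left(T{\left(Q{\left(0,3 \right)} \right)} \right)}}{k{\left(-237 \right)}} = \frac{4 \left(2 - 3^{2} - 24\right)^{2}}{\frac{1}{3} \left(-237\right)} = \frac{4 \left(2 - 9 - 24\right)^{2}}{-79} = 4 \left(2 - 9 - 24\right)^{2} \left(- \frac{1}{79}\right) = 4 \left(-31\right)^{2} \left(- \frac{1}{79}\right) = 4 \cdot 961 \left(- \frac{1}{79}\right) = 3844 \left(- \frac{1}{79}\right) = - \frac{3844}{79}$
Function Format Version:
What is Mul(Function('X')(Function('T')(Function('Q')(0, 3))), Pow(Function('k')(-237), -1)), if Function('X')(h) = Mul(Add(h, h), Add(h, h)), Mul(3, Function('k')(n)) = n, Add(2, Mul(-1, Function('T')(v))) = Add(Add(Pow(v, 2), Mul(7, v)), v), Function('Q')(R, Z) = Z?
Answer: Rational(-3844, 79) ≈ -48.658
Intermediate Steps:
Function('T')(v) = Add(2, Mul(-1, Pow(v, 2)), Mul(-8, v)) (Function('T')(v) = Add(2, Mul(-1, Add(Add(Pow(v, 2), Mul(7, v)), v))) = Add(2, Mul(-1, Add(Pow(v, 2), Mul(8, v)))) = Add(2, Add(Mul(-1, Pow(v, 2)), Mul(-8, v))) = Add(2, Mul(-1, Pow(v, 2)), Mul(-8, v)))
Function('k')(n) = Mul(Rational(1, 3), n)
Function('X')(h) = Mul(4, Pow(h, 2)) (Function('X')(h) = Mul(Mul(2, h), Mul(2, h)) = Mul(4, Pow(h, 2)))
Mul(Function('X')(Function('T')(Function('Q')(0, 3))), Pow(Function('k')(-237), -1)) = Mul(Mul(4, Pow(Add(2, Mul(-1, Pow(3, 2)), Mul(-8, 3)), 2)), Pow(Mul(Rational(1, 3), -237), -1)) = Mul(Mul(4, Pow(Add(2, Mul(-1, 9), -24), 2)), Pow(-79, -1)) = Mul(Mul(4, Pow(Add(2, -9, -24), 2)), Rational(-1, 79)) = Mul(Mul(4, Pow(-31, 2)), Rational(-1, 79)) = Mul(Mul(4, 961), Rational(-1, 79)) = Mul(3844, Rational(-1, 79)) = Rational(-3844, 79)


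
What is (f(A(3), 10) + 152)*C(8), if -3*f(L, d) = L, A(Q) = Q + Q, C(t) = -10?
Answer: -1500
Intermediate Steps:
A(Q) = 2*Q
f(L, d) = -L/3
(f(A(3), 10) + 152)*C(8) = (-2*3/3 + 152)*(-10) = (-1/3*6 + 152)*(-10) = (-2 + 152)*(-10) = 150*(-10) = -1500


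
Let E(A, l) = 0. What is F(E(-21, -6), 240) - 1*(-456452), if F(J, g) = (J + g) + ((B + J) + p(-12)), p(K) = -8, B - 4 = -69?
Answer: 456619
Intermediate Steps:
B = -65 (B = 4 - 69 = -65)
F(J, g) = -73 + g + 2*J (F(J, g) = (J + g) + ((-65 + J) - 8) = (J + g) + (-73 + J) = -73 + g + 2*J)
F(E(-21, -6), 240) - 1*(-456452) = (-73 + 240 + 2*0) - 1*(-456452) = (-73 + 240 + 0) + 456452 = 167 + 456452 = 456619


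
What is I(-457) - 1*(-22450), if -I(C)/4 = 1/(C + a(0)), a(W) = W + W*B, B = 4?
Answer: 10259654/457 ≈ 22450.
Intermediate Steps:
a(W) = 5*W (a(W) = W + W*4 = W + 4*W = 5*W)
I(C) = -4/C (I(C) = -4/(C + 5*0) = -4/(C + 0) = -4/C)
I(-457) - 1*(-22450) = -4/(-457) - 1*(-22450) = -4*(-1/457) + 22450 = 4/457 + 22450 = 10259654/457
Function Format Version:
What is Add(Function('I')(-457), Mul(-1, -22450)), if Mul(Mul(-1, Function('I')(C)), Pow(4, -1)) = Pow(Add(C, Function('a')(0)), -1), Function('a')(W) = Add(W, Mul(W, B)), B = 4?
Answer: Rational(10259654, 457) ≈ 22450.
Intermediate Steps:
Function('a')(W) = Mul(5, W) (Function('a')(W) = Add(W, Mul(W, 4)) = Add(W, Mul(4, W)) = Mul(5, W))
Function('I')(C) = Mul(-4, Pow(C, -1)) (Function('I')(C) = Mul(-4, Pow(Add(C, Mul(5, 0)), -1)) = Mul(-4, Pow(Add(C, 0), -1)) = Mul(-4, Pow(C, -1)))
Add(Function('I')(-457), Mul(-1, -22450)) = Add(Mul(-4, Pow(-457, -1)), Mul(-1, -22450)) = Add(Mul(-4, Rational(-1, 457)), 22450) = Add(Rational(4, 457), 22450) = Rational(10259654, 457)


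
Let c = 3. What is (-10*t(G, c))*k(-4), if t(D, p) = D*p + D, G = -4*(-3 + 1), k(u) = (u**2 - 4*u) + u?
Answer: -8960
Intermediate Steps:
k(u) = u**2 - 3*u
G = 8 (G = -4*(-2) = 8)
t(D, p) = D + D*p
(-10*t(G, c))*k(-4) = (-80*(1 + 3))*(-4*(-3 - 4)) = (-80*4)*(-4*(-7)) = -10*32*28 = -320*28 = -8960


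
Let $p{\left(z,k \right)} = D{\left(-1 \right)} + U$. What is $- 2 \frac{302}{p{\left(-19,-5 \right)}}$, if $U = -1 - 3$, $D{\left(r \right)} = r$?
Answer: $\frac{604}{5} \approx 120.8$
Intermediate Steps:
$U = -4$ ($U = -1 - 3 = -4$)
$p{\left(z,k \right)} = -5$ ($p{\left(z,k \right)} = -1 - 4 = -5$)
$- 2 \frac{302}{p{\left(-19,-5 \right)}} = - 2 \frac{302}{-5} = - 2 \cdot 302 \left(- \frac{1}{5}\right) = \left(-2\right) \left(- \frac{302}{5}\right) = \frac{604}{5}$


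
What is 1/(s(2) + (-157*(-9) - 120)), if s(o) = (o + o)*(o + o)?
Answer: 1/1309 ≈ 0.00076394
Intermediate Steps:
s(o) = 4*o² (s(o) = (2*o)*(2*o) = 4*o²)
1/(s(2) + (-157*(-9) - 120)) = 1/(4*2² + (-157*(-9) - 120)) = 1/(4*4 + (1413 - 120)) = 1/(16 + 1293) = 1/1309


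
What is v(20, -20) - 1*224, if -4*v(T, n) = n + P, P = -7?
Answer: -869/4 ≈ -217.25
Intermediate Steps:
v(T, n) = 7/4 - n/4 (v(T, n) = -(n - 7)/4 = -(-7 + n)/4 = 7/4 - n/4)
v(20, -20) - 1*224 = (7/4 - ¼*(-20)) - 1*224 = (7/4 + 5) - 224 = 27/4 - 224 = -869/4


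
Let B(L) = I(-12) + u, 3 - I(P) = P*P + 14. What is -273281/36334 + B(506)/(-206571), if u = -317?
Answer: -1525264319/202852722 ≈ -7.5191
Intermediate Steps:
I(P) = -11 - P**2 (I(P) = 3 - (P*P + 14) = 3 - (P**2 + 14) = 3 - (14 + P**2) = 3 + (-14 - P**2) = -11 - P**2)
B(L) = -472 (B(L) = (-11 - 1*(-12)**2) - 317 = (-11 - 1*144) - 317 = (-11 - 144) - 317 = -155 - 317 = -472)
-273281/36334 + B(506)/(-206571) = -273281/36334 - 472/(-206571) = -273281*1/36334 - 472*(-1/206571) = -273281/36334 + 472/206571 = -1525264319/202852722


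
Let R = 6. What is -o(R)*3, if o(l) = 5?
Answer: -15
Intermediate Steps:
-o(R)*3 = -5*3 = -1*15 = -15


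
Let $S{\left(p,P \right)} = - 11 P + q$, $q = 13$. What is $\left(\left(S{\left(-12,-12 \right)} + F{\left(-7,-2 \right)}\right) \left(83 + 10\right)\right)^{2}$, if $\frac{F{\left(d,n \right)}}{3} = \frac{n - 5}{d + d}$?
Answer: $\frac{742508001}{4} \approx 1.8563 \cdot 10^{8}$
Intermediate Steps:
$F{\left(d,n \right)} = \frac{3 \left(-5 + n\right)}{2 d}$ ($F{\left(d,n \right)} = 3 \frac{n - 5}{d + d} = 3 \frac{-5 + n}{2 d} = \frac{3 \left(-5 + n\right)}{2 d}$)
$S{\left(p,P \right)} = 13 - 11 P$ ($S{\left(p,P \right)} = - 11 P + 13 = 13 - 11 P$)
$\left(\left(S{\left(-12,-12 \right)} + F{\left(-7,-2 \right)}\right) \left(83 + 10\right)\right)^{2} = \left(\left(\left(13 - -132\right) + \frac{3 \left(-5 - 2\right)}{2 \left(-7\right)}\right) \left(83 + 10\right)\right)^{2} = \left(\left(\left(13 + 132\right) + \frac{3}{2} \left(- \frac{1}{7}\right) \left(-7\right)\right) 93\right)^{2} = \left(\left(145 + \frac{3}{2}\right) 93\right)^{2} = \left(\frac{293}{2} \cdot 93\right)^{2} = \left(\frac{27249}{2}\right)^{2} = \frac{742508001}{4}$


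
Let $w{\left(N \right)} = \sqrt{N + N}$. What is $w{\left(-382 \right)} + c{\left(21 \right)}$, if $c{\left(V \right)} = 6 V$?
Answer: $126 + 2 i \sqrt{191} \approx 126.0 + 27.641 i$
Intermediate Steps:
$w{\left(N \right)} = \sqrt{2} \sqrt{N}$ ($w{\left(N \right)} = \sqrt{2 N} = \sqrt{2} \sqrt{N}$)
$w{\left(-382 \right)} + c{\left(21 \right)} = \sqrt{2} \sqrt{-382} + 6 \cdot 21 = \sqrt{2} i \sqrt{382} + 126 = 2 i \sqrt{191} + 126 = 126 + 2 i \sqrt{191}$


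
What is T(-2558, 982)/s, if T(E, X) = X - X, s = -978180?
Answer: 0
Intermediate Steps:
T(E, X) = 0
T(-2558, 982)/s = 0/(-978180) = 0*(-1/978180) = 0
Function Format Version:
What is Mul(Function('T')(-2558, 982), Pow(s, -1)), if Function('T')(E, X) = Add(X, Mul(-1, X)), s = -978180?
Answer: 0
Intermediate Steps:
Function('T')(E, X) = 0
Mul(Function('T')(-2558, 982), Pow(s, -1)) = Mul(0, Pow(-978180, -1)) = Mul(0, Rational(-1, 978180)) = 0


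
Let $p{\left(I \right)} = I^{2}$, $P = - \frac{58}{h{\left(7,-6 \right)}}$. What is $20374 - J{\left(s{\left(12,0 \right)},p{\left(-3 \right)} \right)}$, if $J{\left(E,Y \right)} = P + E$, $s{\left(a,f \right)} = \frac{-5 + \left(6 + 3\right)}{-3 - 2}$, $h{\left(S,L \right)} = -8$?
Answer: $\frac{407351}{20} \approx 20368.0$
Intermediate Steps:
$P = \frac{29}{4}$ ($P = - \frac{58}{-8} = \left(-58\right) \left(- \frac{1}{8}\right) = \frac{29}{4} \approx 7.25$)
$s{\left(a,f \right)} = - \frac{4}{5}$ ($s{\left(a,f \right)} = \frac{-5 + 9}{-5} = 4 \left(- \frac{1}{5}\right) = - \frac{4}{5}$)
$J{\left(E,Y \right)} = \frac{29}{4} + E$
$20374 - J{\left(s{\left(12,0 \right)},p{\left(-3 \right)} \right)} = 20374 - \left(\frac{29}{4} - \frac{4}{5}\right) = 20374 - \frac{129}{20} = \frac{407351}{20}$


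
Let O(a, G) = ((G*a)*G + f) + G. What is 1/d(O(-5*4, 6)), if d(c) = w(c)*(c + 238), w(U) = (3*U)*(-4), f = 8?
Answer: -1/3964896 ≈ -2.5221e-7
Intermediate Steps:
O(a, G) = 8 + G + a*G² (O(a, G) = ((G*a)*G + 8) + G = (a*G² + 8) + G = (8 + a*G²) + G = 8 + G + a*G²)
w(U) = -12*U
d(c) = -12*c*(238 + c) (d(c) = (-12*c)*(c + 238) = (-12*c)*(238 + c) = -12*c*(238 + c))
1/d(O(-5*4, 6)) = 1/(-12*(8 + 6 - 5*4*6²)*(238 + (8 + 6 - 5*4*6²))) = 1/(-12*(8 + 6 - 20*36)*(238 + (8 + 6 - 20*36))) = 1/(-12*(8 + 6 - 720)*(238 + (8 + 6 - 720))) = 1/(-12*(-706)*(238 - 706)) = 1/(-12*(-706)*(-468)) = 1/(-3964896) = -1/3964896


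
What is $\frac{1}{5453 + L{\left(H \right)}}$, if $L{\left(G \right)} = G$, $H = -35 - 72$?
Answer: $\frac{1}{5346} \approx 0.00018706$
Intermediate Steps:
$H = -107$ ($H = -35 - 72 = -107$)
$\frac{1}{5453 + L{\left(H \right)}} = \frac{1}{5453 - 107} = \frac{1}{5346}$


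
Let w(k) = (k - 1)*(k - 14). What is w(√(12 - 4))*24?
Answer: 528 - 720*√2 ≈ -490.23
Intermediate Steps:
w(k) = (-1 + k)*(-14 + k)
w(√(12 - 4))*24 = (14 + (√(12 - 4))² - 15*√(12 - 4))*24 = (14 + (√8)² - 30*√2)*24 = (14 + (2*√2)² - 30*√2)*24 = (14 + 8 - 30*√2)*24 = (22 - 30*√2)*24 = 528 - 720*√2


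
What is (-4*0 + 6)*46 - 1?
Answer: 275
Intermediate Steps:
(-4*0 + 6)*46 - 1 = (0 + 6)*46 - 1 = 6*46 - 1 = 276 - 1 = 275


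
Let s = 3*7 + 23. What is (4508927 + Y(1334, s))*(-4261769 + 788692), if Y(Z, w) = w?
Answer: -15660003473767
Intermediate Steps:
s = 44 (s = 21 + 23 = 44)
(4508927 + Y(1334, s))*(-4261769 + 788692) = (4508927 + 44)*(-4261769 + 788692) = 4508971*(-3473077) = -15660003473767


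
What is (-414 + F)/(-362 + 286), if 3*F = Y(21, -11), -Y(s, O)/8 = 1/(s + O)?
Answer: 3107/570 ≈ 5.4509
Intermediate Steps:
Y(s, O) = -8/(O + s) (Y(s, O) = -8/(s + O) = -8/(O + s))
F = -4/15 (F = (-8/(-11 + 21))/3 = (-8/10)/3 = (-8*1/10)/3 = (1/3)*(-4/5) = -4/15 ≈ -0.26667)
(-414 + F)/(-362 + 286) = (-414 - 4/15)/(-362 + 286) = -6214/15/(-76) = -6214/15*(-1/76) = 3107/570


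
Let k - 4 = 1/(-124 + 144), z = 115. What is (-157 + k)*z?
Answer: -70357/4 ≈ -17589.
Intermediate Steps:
k = 81/20 (k = 4 + 1/(-124 + 144) = 4 + 1/20 = 81/20 ≈ 4.0500)
(-157 + k)*z = (-157 + 81/20)*115 = -3059/20*115 = -70357/4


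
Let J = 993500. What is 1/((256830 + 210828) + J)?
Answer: 1/1461158 ≈ 6.8439e-7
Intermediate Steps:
1/((256830 + 210828) + J) = 1/((256830 + 210828) + 993500) = 1/(467658 + 993500) = 1/1461158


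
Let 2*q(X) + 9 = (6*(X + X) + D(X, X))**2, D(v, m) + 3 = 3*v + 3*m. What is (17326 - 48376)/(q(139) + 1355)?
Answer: -31050/3123851 ≈ -0.0099397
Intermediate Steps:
D(v, m) = -3 + 3*m + 3*v (D(v, m) = -3 + (3*v + 3*m) = -3 + (3*m + 3*v) = -3 + 3*m + 3*v)
q(X) = -9/2 + (-3 + 18*X)**2/2 (q(X) = -9/2 + (6*(X + X) + (-3 + 3*X + 3*X))**2/2 = -9/2 + (6*(2*X) + (-3 + 6*X))**2/2 = -9/2 + (12*X + (-3 + 6*X))**2/2 = -9/2 + (-3 + 18*X)**2/2)
(17326 - 48376)/(q(139) + 1355) = (17326 - 48376)/(54*139*(-1 + 3*139) + 1355) = -31050/(54*139*(-1 + 417) + 1355) = -31050/(54*139*416 + 1355) = -31050/(3122496 + 1355) = -31050/3123851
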